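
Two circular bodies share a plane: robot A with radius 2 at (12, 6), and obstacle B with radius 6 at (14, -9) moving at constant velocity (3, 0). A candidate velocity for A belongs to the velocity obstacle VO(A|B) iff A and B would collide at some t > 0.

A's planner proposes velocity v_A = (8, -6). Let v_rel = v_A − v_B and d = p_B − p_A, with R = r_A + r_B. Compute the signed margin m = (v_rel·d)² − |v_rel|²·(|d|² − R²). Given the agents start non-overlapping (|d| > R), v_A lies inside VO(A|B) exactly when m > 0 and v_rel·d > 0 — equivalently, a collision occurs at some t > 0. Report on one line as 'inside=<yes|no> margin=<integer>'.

d = (2, -15),  |d|² = 229;  R = 2+6 = 8,  c = 229−8² = 165
v_rel = (5, -6),  |v_rel|² = 61;  v_rel·d = (5)·(2) + (-6)·(-15) = 100
61·t² − 200·t + 165 = 0  ⇒  m = 100² − 61·165 = -65
m = -65 < 0,  v_rel·d = 100 > 0  ⇒  outside

inside=no margin=-65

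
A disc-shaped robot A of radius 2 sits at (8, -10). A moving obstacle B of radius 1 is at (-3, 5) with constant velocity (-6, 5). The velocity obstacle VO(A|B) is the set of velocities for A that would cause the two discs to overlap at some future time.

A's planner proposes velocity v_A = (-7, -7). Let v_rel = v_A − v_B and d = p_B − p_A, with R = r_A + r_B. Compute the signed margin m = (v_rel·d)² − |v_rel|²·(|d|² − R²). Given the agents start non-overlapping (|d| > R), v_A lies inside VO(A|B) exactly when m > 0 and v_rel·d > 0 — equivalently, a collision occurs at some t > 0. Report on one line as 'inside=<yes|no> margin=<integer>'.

d = (-11, 15),  |d|² = 346;  R = 2+1 = 3,  c = 346−3² = 337
v_rel = (-1, -12),  |v_rel|² = 145;  v_rel·d = (-1)·(-11) + (-12)·(15) = -169
145·t² + 338·t + 337 = 0  ⇒  m = (-169)² − 145·337 = -20304
m = -20304 < 0,  v_rel·d = -169 < 0  ⇒  outside

inside=no margin=-20304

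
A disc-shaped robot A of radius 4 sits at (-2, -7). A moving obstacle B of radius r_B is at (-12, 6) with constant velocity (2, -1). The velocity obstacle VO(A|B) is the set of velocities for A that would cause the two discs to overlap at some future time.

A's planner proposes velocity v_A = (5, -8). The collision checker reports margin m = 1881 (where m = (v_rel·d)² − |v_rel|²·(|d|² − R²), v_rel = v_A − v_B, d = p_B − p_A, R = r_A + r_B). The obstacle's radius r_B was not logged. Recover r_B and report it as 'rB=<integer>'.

m = 1881
d = (-10, 13);  v_rel = (3, -7),  |v_rel|² = 58
v_rel×d = (3)·(13) − (-7)·(-10) = -31
since m = R²·58 − (-31)²:  R² = (961 + 1881) / 58 = 49
R = √49 = 7  ⇒  r_B = 7 − 4 = 3

rB=3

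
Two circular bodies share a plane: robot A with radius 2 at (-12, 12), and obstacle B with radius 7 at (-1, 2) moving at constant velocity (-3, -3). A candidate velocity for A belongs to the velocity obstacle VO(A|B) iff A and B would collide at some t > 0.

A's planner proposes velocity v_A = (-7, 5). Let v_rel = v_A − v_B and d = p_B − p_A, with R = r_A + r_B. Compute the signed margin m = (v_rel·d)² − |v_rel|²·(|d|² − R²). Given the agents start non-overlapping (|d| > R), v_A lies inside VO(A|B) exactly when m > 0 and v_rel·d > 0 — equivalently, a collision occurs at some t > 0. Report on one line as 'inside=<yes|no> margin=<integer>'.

d = (11, -10),  |d|² = 221;  R = 2+7 = 9,  c = 221−9² = 140
v_rel = (-4, 8),  |v_rel|² = 80;  v_rel·d = (-4)·(11) + (8)·(-10) = -124
80·t² + 248·t + 140 = 0  ⇒  m = (-124)² − 80·140 = 4176
m = 4176 > 0,  v_rel·d = -124 < 0  ⇒  outside

inside=no margin=4176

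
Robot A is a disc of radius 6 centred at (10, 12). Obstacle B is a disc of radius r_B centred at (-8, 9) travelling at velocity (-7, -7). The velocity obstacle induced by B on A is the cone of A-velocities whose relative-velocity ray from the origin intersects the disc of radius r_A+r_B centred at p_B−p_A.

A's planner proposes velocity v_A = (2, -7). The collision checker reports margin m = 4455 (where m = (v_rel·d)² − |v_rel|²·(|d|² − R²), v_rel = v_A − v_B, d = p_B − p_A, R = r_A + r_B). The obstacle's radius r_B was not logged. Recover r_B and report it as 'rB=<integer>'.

m = 4455
d = (-18, -3);  v_rel = (9, 0),  |v_rel|² = 81
v_rel×d = (9)·(-3) − (0)·(-18) = -27
since m = R²·81 − (-27)²:  R² = (729 + 4455) / 81 = 64
R = √64 = 8  ⇒  r_B = 8 − 6 = 2

rB=2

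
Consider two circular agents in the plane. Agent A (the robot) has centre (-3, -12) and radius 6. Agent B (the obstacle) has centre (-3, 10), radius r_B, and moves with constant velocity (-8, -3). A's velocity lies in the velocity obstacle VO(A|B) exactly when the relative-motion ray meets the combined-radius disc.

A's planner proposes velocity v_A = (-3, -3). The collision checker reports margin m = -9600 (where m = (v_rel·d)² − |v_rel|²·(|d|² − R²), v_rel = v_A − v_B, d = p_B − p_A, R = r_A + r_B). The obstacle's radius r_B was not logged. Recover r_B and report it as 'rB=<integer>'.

m = -9600
d = (0, 22);  v_rel = (5, 0),  |v_rel|² = 25
v_rel×d = (5)·(22) − (0)·(0) = 110
since m = R²·25 − 110²:  R² = (12100 + -9600) / 25 = 100
R = √100 = 10  ⇒  r_B = 10 − 6 = 4

rB=4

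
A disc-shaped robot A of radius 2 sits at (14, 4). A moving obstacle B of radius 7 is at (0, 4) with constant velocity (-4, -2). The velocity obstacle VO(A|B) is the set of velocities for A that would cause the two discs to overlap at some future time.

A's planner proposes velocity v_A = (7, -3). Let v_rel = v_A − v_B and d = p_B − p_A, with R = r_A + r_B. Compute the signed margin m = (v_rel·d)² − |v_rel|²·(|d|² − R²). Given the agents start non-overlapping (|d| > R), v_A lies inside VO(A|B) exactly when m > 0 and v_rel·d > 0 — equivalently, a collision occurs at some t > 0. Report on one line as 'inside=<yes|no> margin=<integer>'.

d = (-14, 0),  |d|² = 196;  R = 2+7 = 9,  c = 196−9² = 115
v_rel = (11, -1),  |v_rel|² = 122;  v_rel·d = (11)·(-14) + (-1)·(0) = -154
122·t² + 308·t + 115 = 0  ⇒  m = (-154)² − 122·115 = 9686
m = 9686 > 0,  v_rel·d = -154 < 0  ⇒  outside

inside=no margin=9686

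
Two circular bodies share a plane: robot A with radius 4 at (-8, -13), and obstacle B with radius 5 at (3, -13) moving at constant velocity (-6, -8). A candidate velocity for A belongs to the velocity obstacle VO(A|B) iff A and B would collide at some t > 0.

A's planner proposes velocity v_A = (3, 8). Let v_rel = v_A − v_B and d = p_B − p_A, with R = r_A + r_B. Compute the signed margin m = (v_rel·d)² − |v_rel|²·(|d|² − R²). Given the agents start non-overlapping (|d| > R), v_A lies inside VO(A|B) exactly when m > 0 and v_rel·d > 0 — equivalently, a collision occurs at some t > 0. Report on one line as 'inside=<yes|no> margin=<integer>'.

d = (11, 0),  |d|² = 121;  R = 4+5 = 9,  c = 121−9² = 40
v_rel = (9, 16),  |v_rel|² = 337;  v_rel·d = (9)·(11) + (16)·(0) = 99
337·t² − 198·t + 40 = 0  ⇒  m = 99² − 337·40 = -3679
m = -3679 < 0,  v_rel·d = 99 > 0  ⇒  outside

inside=no margin=-3679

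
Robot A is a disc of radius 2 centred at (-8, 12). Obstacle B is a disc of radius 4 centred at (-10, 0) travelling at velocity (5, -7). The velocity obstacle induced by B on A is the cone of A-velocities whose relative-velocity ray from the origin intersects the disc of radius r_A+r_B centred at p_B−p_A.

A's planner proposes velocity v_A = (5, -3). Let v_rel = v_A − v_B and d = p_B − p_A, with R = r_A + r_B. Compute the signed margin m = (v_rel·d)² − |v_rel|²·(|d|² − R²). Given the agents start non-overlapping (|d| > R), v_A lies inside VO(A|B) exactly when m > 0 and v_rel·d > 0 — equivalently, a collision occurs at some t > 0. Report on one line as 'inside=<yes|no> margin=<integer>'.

d = (-2, -12),  |d|² = 148;  R = 2+4 = 6,  c = 148−6² = 112
v_rel = (0, 4),  |v_rel|² = 16;  v_rel·d = (0)·(-2) + (4)·(-12) = -48
16·t² + 96·t + 112 = 0  ⇒  m = (-48)² − 16·112 = 512
m = 512 > 0,  v_rel·d = -48 < 0  ⇒  outside

inside=no margin=512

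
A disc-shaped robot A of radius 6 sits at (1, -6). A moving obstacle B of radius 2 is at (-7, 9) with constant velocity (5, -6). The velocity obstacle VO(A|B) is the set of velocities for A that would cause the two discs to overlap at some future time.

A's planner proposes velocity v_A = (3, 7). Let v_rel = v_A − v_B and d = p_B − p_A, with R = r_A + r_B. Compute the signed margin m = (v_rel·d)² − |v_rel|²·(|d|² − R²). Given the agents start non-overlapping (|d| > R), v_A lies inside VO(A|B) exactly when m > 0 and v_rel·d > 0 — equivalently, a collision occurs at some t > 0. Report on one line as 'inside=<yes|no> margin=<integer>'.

d = (-8, 15),  |d|² = 289;  R = 6+2 = 8,  c = 289−8² = 225
v_rel = (-2, 13),  |v_rel|² = 173;  v_rel·d = (-2)·(-8) + (13)·(15) = 211
173·t² − 422·t + 225 = 0  ⇒  m = 211² − 173·225 = 5596
m = 5596 > 0,  v_rel·d = 211 > 0  ⇒  inside

inside=yes margin=5596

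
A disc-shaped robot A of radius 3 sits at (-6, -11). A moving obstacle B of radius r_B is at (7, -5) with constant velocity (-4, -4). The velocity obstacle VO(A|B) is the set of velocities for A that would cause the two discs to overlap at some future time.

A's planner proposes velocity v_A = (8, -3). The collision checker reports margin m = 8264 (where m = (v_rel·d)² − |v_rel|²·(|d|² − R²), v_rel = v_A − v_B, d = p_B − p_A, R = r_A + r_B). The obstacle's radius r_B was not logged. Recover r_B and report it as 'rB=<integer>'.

m = 8264
d = (13, 6);  v_rel = (12, 1),  |v_rel|² = 145
v_rel×d = (12)·(6) − (1)·(13) = 59
since m = R²·145 − 59²:  R² = (3481 + 8264) / 145 = 81
R = √81 = 9  ⇒  r_B = 9 − 3 = 6

rB=6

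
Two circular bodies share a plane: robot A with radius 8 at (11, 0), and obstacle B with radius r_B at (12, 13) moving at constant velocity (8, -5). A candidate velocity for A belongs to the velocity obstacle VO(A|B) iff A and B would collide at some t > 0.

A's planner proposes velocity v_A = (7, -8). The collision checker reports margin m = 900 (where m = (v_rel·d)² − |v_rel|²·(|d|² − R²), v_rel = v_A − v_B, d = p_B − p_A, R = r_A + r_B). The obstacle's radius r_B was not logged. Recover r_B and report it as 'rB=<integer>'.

m = 900
d = (1, 13);  v_rel = (-1, -3),  |v_rel|² = 10
v_rel×d = (-1)·(13) − (-3)·(1) = -10
since m = R²·10 − (-10)²:  R² = (100 + 900) / 10 = 100
R = √100 = 10  ⇒  r_B = 10 − 8 = 2

rB=2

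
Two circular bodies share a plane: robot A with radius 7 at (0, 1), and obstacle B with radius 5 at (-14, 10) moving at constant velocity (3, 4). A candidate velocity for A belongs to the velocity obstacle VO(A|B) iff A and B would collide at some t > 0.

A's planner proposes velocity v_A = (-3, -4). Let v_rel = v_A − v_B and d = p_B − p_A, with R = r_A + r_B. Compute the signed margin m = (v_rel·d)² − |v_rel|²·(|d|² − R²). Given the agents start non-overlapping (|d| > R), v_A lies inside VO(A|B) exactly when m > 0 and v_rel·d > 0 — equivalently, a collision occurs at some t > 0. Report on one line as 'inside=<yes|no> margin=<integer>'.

d = (-14, 9),  |d|² = 277;  R = 7+5 = 12,  c = 277−12² = 133
v_rel = (-6, -8),  |v_rel|² = 100;  v_rel·d = (-6)·(-14) + (-8)·(9) = 12
100·t² − 24·t + 133 = 0  ⇒  m = 12² − 100·133 = -13156
m = -13156 < 0,  v_rel·d = 12 > 0  ⇒  outside

inside=no margin=-13156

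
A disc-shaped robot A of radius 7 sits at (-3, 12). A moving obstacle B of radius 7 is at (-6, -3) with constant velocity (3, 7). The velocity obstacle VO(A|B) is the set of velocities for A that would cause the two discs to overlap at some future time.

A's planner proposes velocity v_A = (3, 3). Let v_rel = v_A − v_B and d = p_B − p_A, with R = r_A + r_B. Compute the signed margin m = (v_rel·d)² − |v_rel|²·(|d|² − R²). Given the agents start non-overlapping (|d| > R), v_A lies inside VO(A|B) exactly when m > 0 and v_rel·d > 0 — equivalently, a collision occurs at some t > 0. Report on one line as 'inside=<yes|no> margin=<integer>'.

d = (-3, -15),  |d|² = 234;  R = 7+7 = 14,  c = 234−14² = 38
v_rel = (0, -4),  |v_rel|² = 16;  v_rel·d = (0)·(-3) + (-4)·(-15) = 60
16·t² − 120·t + 38 = 0  ⇒  m = 60² − 16·38 = 2992
m = 2992 > 0,  v_rel·d = 60 > 0  ⇒  inside

inside=yes margin=2992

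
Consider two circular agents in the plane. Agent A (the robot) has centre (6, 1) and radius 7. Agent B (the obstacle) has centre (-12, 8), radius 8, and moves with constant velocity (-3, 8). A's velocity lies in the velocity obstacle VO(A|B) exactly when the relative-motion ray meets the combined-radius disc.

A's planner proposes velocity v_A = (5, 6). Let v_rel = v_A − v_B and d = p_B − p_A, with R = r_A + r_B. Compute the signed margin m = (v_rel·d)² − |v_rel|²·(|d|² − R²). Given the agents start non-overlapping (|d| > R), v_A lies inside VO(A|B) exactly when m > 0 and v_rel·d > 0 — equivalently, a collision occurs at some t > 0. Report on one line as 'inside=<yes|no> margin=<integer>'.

d = (-18, 7),  |d|² = 373;  R = 7+8 = 15,  c = 373−15² = 148
v_rel = (8, -2),  |v_rel|² = 68;  v_rel·d = (8)·(-18) + (-2)·(7) = -158
68·t² + 316·t + 148 = 0  ⇒  m = (-158)² − 68·148 = 14900
m = 14900 > 0,  v_rel·d = -158 < 0  ⇒  outside

inside=no margin=14900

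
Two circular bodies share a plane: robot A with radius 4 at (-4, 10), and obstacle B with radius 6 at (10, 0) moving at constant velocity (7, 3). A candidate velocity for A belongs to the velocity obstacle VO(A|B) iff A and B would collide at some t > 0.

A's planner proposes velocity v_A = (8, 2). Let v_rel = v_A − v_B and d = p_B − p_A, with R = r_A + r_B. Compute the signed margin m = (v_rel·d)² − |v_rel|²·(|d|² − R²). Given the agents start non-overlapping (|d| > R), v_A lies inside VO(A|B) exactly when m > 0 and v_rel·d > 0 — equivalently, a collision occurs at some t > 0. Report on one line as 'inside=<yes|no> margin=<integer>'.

d = (14, -10),  |d|² = 296;  R = 4+6 = 10,  c = 296−10² = 196
v_rel = (1, -1),  |v_rel|² = 2;  v_rel·d = (1)·(14) + (-1)·(-10) = 24
2·t² − 48·t + 196 = 0  ⇒  m = 24² − 2·196 = 184
m = 184 > 0,  v_rel·d = 24 > 0  ⇒  inside

inside=yes margin=184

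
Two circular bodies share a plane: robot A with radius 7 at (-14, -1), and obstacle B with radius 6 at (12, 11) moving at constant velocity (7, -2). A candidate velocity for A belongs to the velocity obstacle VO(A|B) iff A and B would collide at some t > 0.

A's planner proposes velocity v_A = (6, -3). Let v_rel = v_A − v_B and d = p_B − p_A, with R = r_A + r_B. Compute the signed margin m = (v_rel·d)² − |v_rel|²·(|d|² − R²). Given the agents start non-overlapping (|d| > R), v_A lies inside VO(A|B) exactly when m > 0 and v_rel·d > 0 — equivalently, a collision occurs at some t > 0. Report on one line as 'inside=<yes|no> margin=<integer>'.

d = (26, 12),  |d|² = 820;  R = 7+6 = 13,  c = 820−13² = 651
v_rel = (-1, -1),  |v_rel|² = 2;  v_rel·d = (-1)·(26) + (-1)·(12) = -38
2·t² + 76·t + 651 = 0  ⇒  m = (-38)² − 2·651 = 142
m = 142 > 0,  v_rel·d = -38 < 0  ⇒  outside

inside=no margin=142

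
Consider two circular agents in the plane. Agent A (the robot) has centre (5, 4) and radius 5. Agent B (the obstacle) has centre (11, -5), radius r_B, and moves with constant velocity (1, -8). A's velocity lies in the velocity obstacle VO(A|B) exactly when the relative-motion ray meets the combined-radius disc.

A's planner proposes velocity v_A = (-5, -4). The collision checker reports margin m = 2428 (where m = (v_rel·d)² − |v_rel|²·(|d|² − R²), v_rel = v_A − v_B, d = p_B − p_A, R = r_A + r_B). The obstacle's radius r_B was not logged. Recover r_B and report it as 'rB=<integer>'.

m = 2428
d = (6, -9);  v_rel = (-6, 4),  |v_rel|² = 52
v_rel×d = (-6)·(-9) − (4)·(6) = 30
since m = R²·52 − 30²:  R² = (900 + 2428) / 52 = 64
R = √64 = 8  ⇒  r_B = 8 − 5 = 3

rB=3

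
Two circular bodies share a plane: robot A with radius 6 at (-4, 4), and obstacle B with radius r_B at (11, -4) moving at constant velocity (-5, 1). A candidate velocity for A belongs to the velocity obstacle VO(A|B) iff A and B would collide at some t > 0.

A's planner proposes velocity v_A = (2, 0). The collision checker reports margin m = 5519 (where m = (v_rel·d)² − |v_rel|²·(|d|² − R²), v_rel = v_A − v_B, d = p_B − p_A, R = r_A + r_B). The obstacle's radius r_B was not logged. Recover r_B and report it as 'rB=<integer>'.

m = 5519
d = (15, -8);  v_rel = (7, -1),  |v_rel|² = 50
v_rel×d = (7)·(-8) − (-1)·(15) = -41
since m = R²·50 − (-41)²:  R² = (1681 + 5519) / 50 = 144
R = √144 = 12  ⇒  r_B = 12 − 6 = 6

rB=6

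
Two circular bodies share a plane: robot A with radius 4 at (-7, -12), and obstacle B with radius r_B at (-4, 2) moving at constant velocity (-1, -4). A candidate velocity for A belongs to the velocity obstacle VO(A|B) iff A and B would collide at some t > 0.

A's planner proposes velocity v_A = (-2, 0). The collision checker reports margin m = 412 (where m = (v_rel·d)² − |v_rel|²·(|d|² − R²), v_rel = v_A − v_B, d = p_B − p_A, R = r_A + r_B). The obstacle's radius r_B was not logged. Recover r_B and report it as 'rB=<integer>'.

m = 412
d = (3, 14);  v_rel = (-1, 4),  |v_rel|² = 17
v_rel×d = (-1)·(14) − (4)·(3) = -26
since m = R²·17 − (-26)²:  R² = (676 + 412) / 17 = 64
R = √64 = 8  ⇒  r_B = 8 − 4 = 4

rB=4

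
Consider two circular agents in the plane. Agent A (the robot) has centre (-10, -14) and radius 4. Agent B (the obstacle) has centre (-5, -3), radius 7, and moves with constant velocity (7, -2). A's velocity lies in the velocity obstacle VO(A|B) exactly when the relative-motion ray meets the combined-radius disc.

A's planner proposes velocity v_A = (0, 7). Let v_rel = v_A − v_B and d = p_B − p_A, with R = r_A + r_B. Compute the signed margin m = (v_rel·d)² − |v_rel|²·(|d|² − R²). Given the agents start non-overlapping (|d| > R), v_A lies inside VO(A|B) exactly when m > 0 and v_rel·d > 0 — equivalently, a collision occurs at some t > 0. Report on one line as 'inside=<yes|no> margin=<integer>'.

d = (5, 11),  |d|² = 146;  R = 4+7 = 11,  c = 146−11² = 25
v_rel = (-7, 9),  |v_rel|² = 130;  v_rel·d = (-7)·(5) + (9)·(11) = 64
130·t² − 128·t + 25 = 0  ⇒  m = 64² − 130·25 = 846
m = 846 > 0,  v_rel·d = 64 > 0  ⇒  inside

inside=yes margin=846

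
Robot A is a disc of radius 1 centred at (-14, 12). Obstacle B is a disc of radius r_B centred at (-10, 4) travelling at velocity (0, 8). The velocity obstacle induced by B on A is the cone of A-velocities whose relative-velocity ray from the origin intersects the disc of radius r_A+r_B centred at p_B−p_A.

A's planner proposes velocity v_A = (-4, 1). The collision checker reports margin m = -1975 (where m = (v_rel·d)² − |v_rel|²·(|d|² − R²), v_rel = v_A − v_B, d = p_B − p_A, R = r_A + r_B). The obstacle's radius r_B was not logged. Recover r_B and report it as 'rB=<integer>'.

m = -1975
d = (4, -8);  v_rel = (-4, -7),  |v_rel|² = 65
v_rel×d = (-4)·(-8) − (-7)·(4) = 60
since m = R²·65 − 60²:  R² = (3600 + -1975) / 65 = 25
R = √25 = 5  ⇒  r_B = 5 − 1 = 4

rB=4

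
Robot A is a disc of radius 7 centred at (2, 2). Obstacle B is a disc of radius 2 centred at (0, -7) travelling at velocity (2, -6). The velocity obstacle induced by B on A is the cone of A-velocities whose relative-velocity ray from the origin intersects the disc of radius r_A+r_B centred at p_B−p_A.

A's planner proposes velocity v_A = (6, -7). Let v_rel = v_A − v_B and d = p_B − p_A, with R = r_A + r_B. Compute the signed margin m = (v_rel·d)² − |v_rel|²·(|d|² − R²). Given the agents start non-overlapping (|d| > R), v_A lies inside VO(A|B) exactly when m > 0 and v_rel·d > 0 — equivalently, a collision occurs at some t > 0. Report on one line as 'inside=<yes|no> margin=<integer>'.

d = (-2, -9),  |d|² = 85;  R = 7+2 = 9,  c = 85−9² = 4
v_rel = (4, -1),  |v_rel|² = 17;  v_rel·d = (4)·(-2) + (-1)·(-9) = 1
17·t² − 2·t + 4 = 0  ⇒  m = 1² − 17·4 = -67
m = -67 < 0,  v_rel·d = 1 > 0  ⇒  outside

inside=no margin=-67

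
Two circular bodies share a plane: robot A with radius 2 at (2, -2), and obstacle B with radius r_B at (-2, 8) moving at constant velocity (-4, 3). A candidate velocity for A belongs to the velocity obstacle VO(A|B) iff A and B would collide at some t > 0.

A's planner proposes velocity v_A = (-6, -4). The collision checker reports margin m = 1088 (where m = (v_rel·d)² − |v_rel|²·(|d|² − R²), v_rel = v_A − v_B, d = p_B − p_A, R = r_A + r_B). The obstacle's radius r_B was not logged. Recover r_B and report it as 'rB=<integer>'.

m = 1088
d = (-4, 10);  v_rel = (-2, -7),  |v_rel|² = 53
v_rel×d = (-2)·(10) − (-7)·(-4) = -48
since m = R²·53 − (-48)²:  R² = (2304 + 1088) / 53 = 64
R = √64 = 8  ⇒  r_B = 8 − 2 = 6

rB=6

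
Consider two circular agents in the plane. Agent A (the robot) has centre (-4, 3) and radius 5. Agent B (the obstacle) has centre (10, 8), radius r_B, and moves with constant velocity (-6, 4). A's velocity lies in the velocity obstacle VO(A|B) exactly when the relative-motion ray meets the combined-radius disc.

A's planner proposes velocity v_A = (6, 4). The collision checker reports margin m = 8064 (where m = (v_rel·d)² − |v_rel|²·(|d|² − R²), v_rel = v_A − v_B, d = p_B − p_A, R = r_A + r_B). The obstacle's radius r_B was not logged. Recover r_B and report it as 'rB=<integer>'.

m = 8064
d = (14, 5);  v_rel = (12, 0),  |v_rel|² = 144
v_rel×d = (12)·(5) − (0)·(14) = 60
since m = R²·144 − 60²:  R² = (3600 + 8064) / 144 = 81
R = √81 = 9  ⇒  r_B = 9 − 5 = 4

rB=4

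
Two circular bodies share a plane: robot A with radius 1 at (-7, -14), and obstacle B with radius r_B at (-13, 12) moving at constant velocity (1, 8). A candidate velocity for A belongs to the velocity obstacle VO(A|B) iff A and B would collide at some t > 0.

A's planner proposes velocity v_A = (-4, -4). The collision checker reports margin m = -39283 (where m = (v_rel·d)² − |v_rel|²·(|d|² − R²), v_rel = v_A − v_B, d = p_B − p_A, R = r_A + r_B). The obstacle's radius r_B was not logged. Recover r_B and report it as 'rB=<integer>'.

m = -39283
d = (-6, 26);  v_rel = (-5, -12),  |v_rel|² = 169
v_rel×d = (-5)·(26) − (-12)·(-6) = -202
since m = R²·169 − (-202)²:  R² = (40804 + -39283) / 169 = 9
R = √9 = 3  ⇒  r_B = 3 − 1 = 2

rB=2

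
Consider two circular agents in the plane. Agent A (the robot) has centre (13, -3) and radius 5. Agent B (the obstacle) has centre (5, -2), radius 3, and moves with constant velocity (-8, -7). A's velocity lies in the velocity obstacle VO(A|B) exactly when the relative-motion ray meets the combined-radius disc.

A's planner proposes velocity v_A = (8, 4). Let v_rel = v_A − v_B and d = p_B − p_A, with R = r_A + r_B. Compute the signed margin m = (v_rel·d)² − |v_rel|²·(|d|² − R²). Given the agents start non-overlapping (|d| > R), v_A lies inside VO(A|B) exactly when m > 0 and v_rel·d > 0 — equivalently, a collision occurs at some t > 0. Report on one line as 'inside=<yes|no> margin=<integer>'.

d = (-8, 1),  |d|² = 65;  R = 5+3 = 8,  c = 65−8² = 1
v_rel = (16, 11),  |v_rel|² = 377;  v_rel·d = (16)·(-8) + (11)·(1) = -117
377·t² + 234·t + 1 = 0  ⇒  m = (-117)² − 377·1 = 13312
m = 13312 > 0,  v_rel·d = -117 < 0  ⇒  outside

inside=no margin=13312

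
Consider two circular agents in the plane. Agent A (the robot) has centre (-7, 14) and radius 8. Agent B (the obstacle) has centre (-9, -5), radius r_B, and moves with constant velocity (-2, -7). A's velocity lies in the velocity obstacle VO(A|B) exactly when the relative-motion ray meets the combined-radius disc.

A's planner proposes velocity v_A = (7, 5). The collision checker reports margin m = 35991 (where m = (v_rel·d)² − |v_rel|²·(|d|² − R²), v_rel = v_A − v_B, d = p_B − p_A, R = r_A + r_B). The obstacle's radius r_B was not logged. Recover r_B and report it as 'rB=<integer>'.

m = 35991
d = (-2, -19);  v_rel = (9, 12),  |v_rel|² = 225
v_rel×d = (9)·(-19) − (12)·(-2) = -147
since m = R²·225 − (-147)²:  R² = (21609 + 35991) / 225 = 256
R = √256 = 16  ⇒  r_B = 16 − 8 = 8

rB=8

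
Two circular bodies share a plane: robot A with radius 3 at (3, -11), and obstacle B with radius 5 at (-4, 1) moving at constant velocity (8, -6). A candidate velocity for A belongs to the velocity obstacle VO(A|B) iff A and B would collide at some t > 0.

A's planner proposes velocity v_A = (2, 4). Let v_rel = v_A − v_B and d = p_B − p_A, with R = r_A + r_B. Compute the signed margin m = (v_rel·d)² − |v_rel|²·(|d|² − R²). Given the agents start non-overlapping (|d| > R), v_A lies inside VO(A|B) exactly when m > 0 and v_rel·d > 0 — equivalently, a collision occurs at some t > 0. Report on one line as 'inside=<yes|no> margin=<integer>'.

d = (-7, 12),  |d|² = 193;  R = 3+5 = 8,  c = 193−8² = 129
v_rel = (-6, 10),  |v_rel|² = 136;  v_rel·d = (-6)·(-7) + (10)·(12) = 162
136·t² − 324·t + 129 = 0  ⇒  m = 162² − 136·129 = 8700
m = 8700 > 0,  v_rel·d = 162 > 0  ⇒  inside

inside=yes margin=8700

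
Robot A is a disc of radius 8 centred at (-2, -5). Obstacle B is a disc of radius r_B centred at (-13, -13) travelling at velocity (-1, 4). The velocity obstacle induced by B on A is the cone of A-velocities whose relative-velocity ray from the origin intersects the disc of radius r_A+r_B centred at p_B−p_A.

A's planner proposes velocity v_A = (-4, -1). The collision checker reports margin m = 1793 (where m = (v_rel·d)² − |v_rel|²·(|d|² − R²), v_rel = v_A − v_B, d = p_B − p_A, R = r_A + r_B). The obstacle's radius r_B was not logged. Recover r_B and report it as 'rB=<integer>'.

m = 1793
d = (-11, -8);  v_rel = (-3, -5),  |v_rel|² = 34
v_rel×d = (-3)·(-8) − (-5)·(-11) = -31
since m = R²·34 − (-31)²:  R² = (961 + 1793) / 34 = 81
R = √81 = 9  ⇒  r_B = 9 − 8 = 1

rB=1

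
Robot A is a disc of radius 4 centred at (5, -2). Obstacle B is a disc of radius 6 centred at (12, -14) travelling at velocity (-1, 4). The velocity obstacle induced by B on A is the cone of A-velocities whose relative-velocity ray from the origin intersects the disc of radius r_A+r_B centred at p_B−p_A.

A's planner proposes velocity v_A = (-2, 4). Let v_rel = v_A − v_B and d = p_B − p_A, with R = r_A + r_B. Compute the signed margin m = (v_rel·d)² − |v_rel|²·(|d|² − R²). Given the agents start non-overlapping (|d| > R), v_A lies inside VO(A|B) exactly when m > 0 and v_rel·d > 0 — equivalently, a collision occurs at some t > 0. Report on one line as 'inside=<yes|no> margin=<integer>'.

d = (7, -12),  |d|² = 193;  R = 4+6 = 10,  c = 193−10² = 93
v_rel = (-1, 0),  |v_rel|² = 1;  v_rel·d = (-1)·(7) + (0)·(-12) = -7
1·t² + 14·t + 93 = 0  ⇒  m = (-7)² − 1·93 = -44
m = -44 < 0,  v_rel·d = -7 < 0  ⇒  outside

inside=no margin=-44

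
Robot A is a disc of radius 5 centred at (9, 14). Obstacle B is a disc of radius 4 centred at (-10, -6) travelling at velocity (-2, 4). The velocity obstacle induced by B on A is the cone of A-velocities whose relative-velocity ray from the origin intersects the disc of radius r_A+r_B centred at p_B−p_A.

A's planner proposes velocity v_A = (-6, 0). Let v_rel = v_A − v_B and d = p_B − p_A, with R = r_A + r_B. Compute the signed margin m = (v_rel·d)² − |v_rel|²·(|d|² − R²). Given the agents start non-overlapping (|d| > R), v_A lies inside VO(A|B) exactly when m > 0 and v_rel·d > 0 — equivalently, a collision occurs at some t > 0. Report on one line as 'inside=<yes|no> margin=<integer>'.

d = (-19, -20),  |d|² = 761;  R = 5+4 = 9,  c = 761−9² = 680
v_rel = (-4, -4),  |v_rel|² = 32;  v_rel·d = (-4)·(-19) + (-4)·(-20) = 156
32·t² − 312·t + 680 = 0  ⇒  m = 156² − 32·680 = 2576
m = 2576 > 0,  v_rel·d = 156 > 0  ⇒  inside

inside=yes margin=2576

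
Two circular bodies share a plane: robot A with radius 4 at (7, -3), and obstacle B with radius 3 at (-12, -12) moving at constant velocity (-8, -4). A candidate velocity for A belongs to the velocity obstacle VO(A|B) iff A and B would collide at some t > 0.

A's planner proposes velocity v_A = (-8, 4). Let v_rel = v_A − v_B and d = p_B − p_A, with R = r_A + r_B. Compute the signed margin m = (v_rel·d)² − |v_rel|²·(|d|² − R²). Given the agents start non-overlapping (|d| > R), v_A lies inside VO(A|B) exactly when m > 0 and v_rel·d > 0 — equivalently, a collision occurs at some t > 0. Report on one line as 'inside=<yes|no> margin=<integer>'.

d = (-19, -9),  |d|² = 442;  R = 4+3 = 7,  c = 442−7² = 393
v_rel = (0, 8),  |v_rel|² = 64;  v_rel·d = (0)·(-19) + (8)·(-9) = -72
64·t² + 144·t + 393 = 0  ⇒  m = (-72)² − 64·393 = -19968
m = -19968 < 0,  v_rel·d = -72 < 0  ⇒  outside

inside=no margin=-19968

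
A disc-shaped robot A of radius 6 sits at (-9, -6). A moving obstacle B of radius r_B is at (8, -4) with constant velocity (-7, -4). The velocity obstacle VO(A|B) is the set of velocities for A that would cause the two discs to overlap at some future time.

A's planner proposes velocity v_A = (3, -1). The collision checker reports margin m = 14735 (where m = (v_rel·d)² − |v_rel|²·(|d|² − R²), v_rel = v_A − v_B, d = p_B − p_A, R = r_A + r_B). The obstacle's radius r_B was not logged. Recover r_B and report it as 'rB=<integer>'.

m = 14735
d = (17, 2);  v_rel = (10, 3),  |v_rel|² = 109
v_rel×d = (10)·(2) − (3)·(17) = -31
since m = R²·109 − (-31)²:  R² = (961 + 14735) / 109 = 144
R = √144 = 12  ⇒  r_B = 12 − 6 = 6

rB=6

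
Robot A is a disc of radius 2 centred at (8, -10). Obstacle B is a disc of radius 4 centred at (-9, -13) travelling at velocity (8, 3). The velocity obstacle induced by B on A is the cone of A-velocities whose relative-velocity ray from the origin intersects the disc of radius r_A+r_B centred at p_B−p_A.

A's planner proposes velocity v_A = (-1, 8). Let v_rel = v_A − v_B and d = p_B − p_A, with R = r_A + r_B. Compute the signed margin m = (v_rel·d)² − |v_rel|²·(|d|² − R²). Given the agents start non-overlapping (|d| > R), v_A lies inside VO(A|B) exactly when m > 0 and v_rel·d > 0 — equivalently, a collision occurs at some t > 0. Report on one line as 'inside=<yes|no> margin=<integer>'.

d = (-17, -3),  |d|² = 298;  R = 2+4 = 6,  c = 298−6² = 262
v_rel = (-9, 5),  |v_rel|² = 106;  v_rel·d = (-9)·(-17) + (5)·(-3) = 138
106·t² − 276·t + 262 = 0  ⇒  m = 138² − 106·262 = -8728
m = -8728 < 0,  v_rel·d = 138 > 0  ⇒  outside

inside=no margin=-8728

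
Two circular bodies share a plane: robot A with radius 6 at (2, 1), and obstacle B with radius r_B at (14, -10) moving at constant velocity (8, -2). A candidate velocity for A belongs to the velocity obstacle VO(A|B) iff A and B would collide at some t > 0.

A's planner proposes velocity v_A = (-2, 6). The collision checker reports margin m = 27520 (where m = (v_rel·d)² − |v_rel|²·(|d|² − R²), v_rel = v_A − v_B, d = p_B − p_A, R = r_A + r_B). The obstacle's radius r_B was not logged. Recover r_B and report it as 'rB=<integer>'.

m = 27520
d = (12, -11);  v_rel = (-10, 8),  |v_rel|² = 164
v_rel×d = (-10)·(-11) − (8)·(12) = 14
since m = R²·164 − 14²:  R² = (196 + 27520) / 164 = 169
R = √169 = 13  ⇒  r_B = 13 − 6 = 7

rB=7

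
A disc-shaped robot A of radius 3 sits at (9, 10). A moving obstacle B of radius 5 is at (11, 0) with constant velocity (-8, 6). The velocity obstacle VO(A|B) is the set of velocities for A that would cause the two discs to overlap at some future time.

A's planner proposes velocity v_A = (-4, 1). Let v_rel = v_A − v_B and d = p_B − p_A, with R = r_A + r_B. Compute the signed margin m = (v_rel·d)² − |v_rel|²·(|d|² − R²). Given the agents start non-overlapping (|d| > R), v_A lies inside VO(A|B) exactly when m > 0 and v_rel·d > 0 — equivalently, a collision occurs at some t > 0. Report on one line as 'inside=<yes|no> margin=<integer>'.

d = (2, -10),  |d|² = 104;  R = 3+5 = 8,  c = 104−8² = 40
v_rel = (4, -5),  |v_rel|² = 41;  v_rel·d = (4)·(2) + (-5)·(-10) = 58
41·t² − 116·t + 40 = 0  ⇒  m = 58² − 41·40 = 1724
m = 1724 > 0,  v_rel·d = 58 > 0  ⇒  inside

inside=yes margin=1724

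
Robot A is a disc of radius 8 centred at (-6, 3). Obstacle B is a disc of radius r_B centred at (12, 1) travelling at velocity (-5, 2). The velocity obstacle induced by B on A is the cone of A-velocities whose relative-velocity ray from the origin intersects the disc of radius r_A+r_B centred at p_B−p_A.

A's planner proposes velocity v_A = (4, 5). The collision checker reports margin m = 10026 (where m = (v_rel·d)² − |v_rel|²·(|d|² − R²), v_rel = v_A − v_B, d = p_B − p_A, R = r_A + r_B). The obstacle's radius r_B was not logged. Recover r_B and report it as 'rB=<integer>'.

m = 10026
d = (18, -2);  v_rel = (9, 3),  |v_rel|² = 90
v_rel×d = (9)·(-2) − (3)·(18) = -72
since m = R²·90 − (-72)²:  R² = (5184 + 10026) / 90 = 169
R = √169 = 13  ⇒  r_B = 13 − 8 = 5

rB=5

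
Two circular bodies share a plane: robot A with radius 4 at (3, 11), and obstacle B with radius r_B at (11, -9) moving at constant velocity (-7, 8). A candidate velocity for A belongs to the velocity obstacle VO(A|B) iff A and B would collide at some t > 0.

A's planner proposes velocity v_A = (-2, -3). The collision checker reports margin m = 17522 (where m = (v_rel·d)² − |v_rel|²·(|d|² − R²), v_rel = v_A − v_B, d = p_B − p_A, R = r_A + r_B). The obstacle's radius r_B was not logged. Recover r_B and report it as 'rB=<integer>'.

m = 17522
d = (8, -20);  v_rel = (5, -11),  |v_rel|² = 146
v_rel×d = (5)·(-20) − (-11)·(8) = -12
since m = R²·146 − (-12)²:  R² = (144 + 17522) / 146 = 121
R = √121 = 11  ⇒  r_B = 11 − 4 = 7

rB=7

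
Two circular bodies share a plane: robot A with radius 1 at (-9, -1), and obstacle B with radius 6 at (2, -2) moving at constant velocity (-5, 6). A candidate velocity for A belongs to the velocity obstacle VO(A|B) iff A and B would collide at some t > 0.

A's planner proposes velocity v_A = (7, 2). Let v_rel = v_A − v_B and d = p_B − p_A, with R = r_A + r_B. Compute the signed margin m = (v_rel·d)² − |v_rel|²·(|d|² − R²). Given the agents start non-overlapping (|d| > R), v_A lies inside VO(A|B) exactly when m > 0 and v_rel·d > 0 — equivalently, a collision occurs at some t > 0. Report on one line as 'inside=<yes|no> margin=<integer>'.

d = (11, -1),  |d|² = 122;  R = 1+6 = 7,  c = 122−7² = 73
v_rel = (12, -4),  |v_rel|² = 160;  v_rel·d = (12)·(11) + (-4)·(-1) = 136
160·t² − 272·t + 73 = 0  ⇒  m = 136² − 160·73 = 6816
m = 6816 > 0,  v_rel·d = 136 > 0  ⇒  inside

inside=yes margin=6816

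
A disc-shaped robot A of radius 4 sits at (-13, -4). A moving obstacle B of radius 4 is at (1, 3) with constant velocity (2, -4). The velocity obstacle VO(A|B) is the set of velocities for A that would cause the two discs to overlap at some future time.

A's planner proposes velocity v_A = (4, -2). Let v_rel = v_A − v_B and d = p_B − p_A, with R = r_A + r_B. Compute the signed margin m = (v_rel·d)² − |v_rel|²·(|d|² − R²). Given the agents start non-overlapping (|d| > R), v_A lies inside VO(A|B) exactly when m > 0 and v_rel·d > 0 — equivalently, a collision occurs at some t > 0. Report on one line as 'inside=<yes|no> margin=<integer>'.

d = (14, 7),  |d|² = 245;  R = 4+4 = 8,  c = 245−8² = 181
v_rel = (2, 2),  |v_rel|² = 8;  v_rel·d = (2)·(14) + (2)·(7) = 42
8·t² − 84·t + 181 = 0  ⇒  m = 42² − 8·181 = 316
m = 316 > 0,  v_rel·d = 42 > 0  ⇒  inside

inside=yes margin=316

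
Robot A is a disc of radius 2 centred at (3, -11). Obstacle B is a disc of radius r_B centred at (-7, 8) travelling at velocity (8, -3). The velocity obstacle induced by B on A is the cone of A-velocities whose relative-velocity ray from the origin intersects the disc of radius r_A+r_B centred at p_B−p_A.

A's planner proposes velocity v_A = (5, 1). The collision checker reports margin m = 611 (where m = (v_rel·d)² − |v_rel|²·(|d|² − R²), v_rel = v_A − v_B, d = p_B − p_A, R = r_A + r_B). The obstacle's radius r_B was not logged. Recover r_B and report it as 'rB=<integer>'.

m = 611
d = (-10, 19);  v_rel = (-3, 4),  |v_rel|² = 25
v_rel×d = (-3)·(19) − (4)·(-10) = -17
since m = R²·25 − (-17)²:  R² = (289 + 611) / 25 = 36
R = √36 = 6  ⇒  r_B = 6 − 2 = 4

rB=4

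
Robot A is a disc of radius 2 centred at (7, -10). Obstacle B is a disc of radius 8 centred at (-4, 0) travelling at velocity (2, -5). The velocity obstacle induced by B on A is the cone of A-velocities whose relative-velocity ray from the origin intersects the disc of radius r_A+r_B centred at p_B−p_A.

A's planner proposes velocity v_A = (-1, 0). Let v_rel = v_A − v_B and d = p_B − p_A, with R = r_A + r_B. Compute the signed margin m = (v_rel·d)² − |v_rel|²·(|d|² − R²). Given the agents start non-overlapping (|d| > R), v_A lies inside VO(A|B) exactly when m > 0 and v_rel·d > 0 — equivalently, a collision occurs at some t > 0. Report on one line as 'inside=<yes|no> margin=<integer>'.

d = (-11, 10),  |d|² = 221;  R = 2+8 = 10,  c = 221−10² = 121
v_rel = (-3, 5),  |v_rel|² = 34;  v_rel·d = (-3)·(-11) + (5)·(10) = 83
34·t² − 166·t + 121 = 0  ⇒  m = 83² − 34·121 = 2775
m = 2775 > 0,  v_rel·d = 83 > 0  ⇒  inside

inside=yes margin=2775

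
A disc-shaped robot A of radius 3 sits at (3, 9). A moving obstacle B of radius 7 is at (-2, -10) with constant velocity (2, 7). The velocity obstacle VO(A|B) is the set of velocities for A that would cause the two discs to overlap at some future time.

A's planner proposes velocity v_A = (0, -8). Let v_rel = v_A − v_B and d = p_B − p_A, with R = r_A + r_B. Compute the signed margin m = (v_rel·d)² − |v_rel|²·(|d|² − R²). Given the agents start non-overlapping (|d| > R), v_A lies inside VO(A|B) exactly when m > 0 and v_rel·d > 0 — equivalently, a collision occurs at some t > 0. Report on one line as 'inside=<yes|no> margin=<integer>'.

d = (-5, -19),  |d|² = 386;  R = 3+7 = 10,  c = 386−10² = 286
v_rel = (-2, -15),  |v_rel|² = 229;  v_rel·d = (-2)·(-5) + (-15)·(-19) = 295
229·t² − 590·t + 286 = 0  ⇒  m = 295² − 229·286 = 21531
m = 21531 > 0,  v_rel·d = 295 > 0  ⇒  inside

inside=yes margin=21531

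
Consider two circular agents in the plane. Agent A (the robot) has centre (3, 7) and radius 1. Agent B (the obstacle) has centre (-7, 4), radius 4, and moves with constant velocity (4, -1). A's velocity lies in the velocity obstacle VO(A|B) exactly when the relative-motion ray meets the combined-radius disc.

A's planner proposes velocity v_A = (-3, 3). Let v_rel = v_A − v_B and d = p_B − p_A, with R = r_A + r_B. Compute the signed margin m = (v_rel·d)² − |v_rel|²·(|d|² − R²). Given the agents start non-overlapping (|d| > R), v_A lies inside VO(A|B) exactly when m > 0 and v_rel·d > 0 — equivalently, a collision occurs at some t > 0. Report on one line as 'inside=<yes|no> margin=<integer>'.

d = (-10, -3),  |d|² = 109;  R = 1+4 = 5,  c = 109−5² = 84
v_rel = (-7, 4),  |v_rel|² = 65;  v_rel·d = (-7)·(-10) + (4)·(-3) = 58
65·t² − 116·t + 84 = 0  ⇒  m = 58² − 65·84 = -2096
m = -2096 < 0,  v_rel·d = 58 > 0  ⇒  outside

inside=no margin=-2096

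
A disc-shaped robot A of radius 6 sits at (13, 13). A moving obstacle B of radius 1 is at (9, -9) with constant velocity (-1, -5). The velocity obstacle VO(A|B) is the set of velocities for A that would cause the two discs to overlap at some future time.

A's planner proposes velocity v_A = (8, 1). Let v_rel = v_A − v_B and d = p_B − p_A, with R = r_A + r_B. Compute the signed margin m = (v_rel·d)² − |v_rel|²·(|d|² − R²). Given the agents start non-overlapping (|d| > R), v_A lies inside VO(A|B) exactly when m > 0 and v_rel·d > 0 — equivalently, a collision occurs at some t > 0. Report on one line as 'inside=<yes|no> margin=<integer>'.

d = (-4, -22),  |d|² = 500;  R = 6+1 = 7,  c = 500−7² = 451
v_rel = (9, 6),  |v_rel|² = 117;  v_rel·d = (9)·(-4) + (6)·(-22) = -168
117·t² + 336·t + 451 = 0  ⇒  m = (-168)² − 117·451 = -24543
m = -24543 < 0,  v_rel·d = -168 < 0  ⇒  outside

inside=no margin=-24543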